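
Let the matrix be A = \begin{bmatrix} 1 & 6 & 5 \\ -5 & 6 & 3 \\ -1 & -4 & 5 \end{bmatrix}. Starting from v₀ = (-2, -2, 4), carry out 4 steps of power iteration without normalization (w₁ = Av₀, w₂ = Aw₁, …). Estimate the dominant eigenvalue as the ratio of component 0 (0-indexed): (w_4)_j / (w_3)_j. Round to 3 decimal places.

λ ≈ 0.198

w1 = Av₀ = (1·(-2) + 6·(-2) + 5·4; (-5)·(-2) + 6·(-2) + 3·4; (-1)·(-2) + (-4)·(-2) + 5·4) = (6, 10, 30)
w2 = Aw1 = (1·6 + 6·10 + 5·30; (-5)·6 + 6·10 + 3·30; (-1)·6 + (-4)·10 + 5·30) = (216, 120, 104)
w3 = Aw2 = (1456, -48, -176)
w4 = Aw3 = (288, -8096, -2144)
Ratio at component: 288 / 1456 = 0.198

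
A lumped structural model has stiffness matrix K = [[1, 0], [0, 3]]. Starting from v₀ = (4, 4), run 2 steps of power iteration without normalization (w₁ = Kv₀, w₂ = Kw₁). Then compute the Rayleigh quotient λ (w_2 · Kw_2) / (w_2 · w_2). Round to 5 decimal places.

λ ≈ 2.97561

w1 = Kv₀ = (4, 12)
w2 = Kw1 = (4, 36)
Kw2 = (4, 108)
w2·Kw2 = 4·4 + 36·108 = 3904; w2·w2 = 4·4 + 36·36 = 1312
λ ≈ 3904/1312 = 2.97561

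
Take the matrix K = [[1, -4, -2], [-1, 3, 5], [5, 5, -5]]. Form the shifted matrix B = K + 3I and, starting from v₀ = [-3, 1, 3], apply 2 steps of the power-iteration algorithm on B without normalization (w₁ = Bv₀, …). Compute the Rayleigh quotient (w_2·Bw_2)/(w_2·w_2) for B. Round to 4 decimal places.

B = K + 3I has rows (4, -4, -2); (-1, 6, 5); (5, 5, -2)
w1 = Bv₀ = (-22, 24, -16)
w2 = Bw1 = (-152, 86, 42)
Bw2 = (-1036, 878, -414)
w2·Bw2 = 215592; w2·w2 = 32264; μ ≈ 215592/32264 = 6.6821

μ ≈ 6.6821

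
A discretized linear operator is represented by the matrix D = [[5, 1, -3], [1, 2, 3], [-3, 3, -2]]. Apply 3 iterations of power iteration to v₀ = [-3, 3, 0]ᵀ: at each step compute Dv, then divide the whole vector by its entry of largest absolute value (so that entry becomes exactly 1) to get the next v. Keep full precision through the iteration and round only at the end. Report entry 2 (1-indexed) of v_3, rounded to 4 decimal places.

-0.0225

Dv0 = (-12.00000, 3.00000, 18.00000); divide by 18.00000 → v1 = (-0.66667, 0.16667, 1.00000)
Dv1 = (-6.16667, 2.66667, 0.50000); divide by -6.16667 → v2 = (1.00000, -0.43243, -0.08108)
Dv2 = (4.81081, -0.10811, -4.13514); divide by 4.81081 → v3 = (1.00000, -0.02247, -0.85955)
Requested entry of v3: 12/-534 = -0.0225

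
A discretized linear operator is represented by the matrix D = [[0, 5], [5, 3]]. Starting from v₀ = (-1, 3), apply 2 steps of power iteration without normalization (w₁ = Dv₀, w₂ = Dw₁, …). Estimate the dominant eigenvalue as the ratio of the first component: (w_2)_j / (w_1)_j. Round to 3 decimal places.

1.333

w1 = Dv₀ = (15, 4)
w2 = Dw1 = (20, 87)
Ratio at component: 20 / 15 = 1.333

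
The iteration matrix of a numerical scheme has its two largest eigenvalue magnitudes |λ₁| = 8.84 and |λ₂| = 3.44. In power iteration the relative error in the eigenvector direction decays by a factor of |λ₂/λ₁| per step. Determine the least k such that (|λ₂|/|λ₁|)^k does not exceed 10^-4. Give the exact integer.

10

|λ₂/λ₁| = 3.44/8.84 = 0.38914
Need k ≥ ln(10^-4) / ln(0.38914) = -9.2103 / -0.9438 ≈ 9.759
Smallest integer k satisfying the bound: 10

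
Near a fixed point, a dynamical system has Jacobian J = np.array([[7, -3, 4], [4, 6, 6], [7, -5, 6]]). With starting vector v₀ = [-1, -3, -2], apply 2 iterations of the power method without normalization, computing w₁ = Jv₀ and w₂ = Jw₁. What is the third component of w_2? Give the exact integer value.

104

w1 = Jv₀ = (7·(-1) + (-3)·(-3) + 4·(-2); 4·(-1) + 6·(-3) + 6·(-2); 7·(-1) + (-5)·(-3) + 6·(-2)) = (-6, -34, -4)
w2 = Jw1 = (7·(-6) + (-3)·(-34) + 4·(-4); 4·(-6) + 6·(-34) + 6·(-4); 7·(-6) + (-5)·(-34) + 6·(-4)) = (44, -252, 104)
The requested component of w2 is 104.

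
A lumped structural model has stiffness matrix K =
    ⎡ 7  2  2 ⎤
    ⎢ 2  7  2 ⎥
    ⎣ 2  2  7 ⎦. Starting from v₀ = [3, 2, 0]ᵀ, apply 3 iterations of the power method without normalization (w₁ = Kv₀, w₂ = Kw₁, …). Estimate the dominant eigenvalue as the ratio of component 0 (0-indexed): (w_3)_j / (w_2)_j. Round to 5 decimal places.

w1 = Kv₀ = (7·3 + 2·2 + 2·0; 2·3 + 7·2 + 2·0; 2·3 + 2·2 + 7·0) = (25, 20, 10)
w2 = Kw1 = (7·25 + 2·20 + 2·10; 2·25 + 7·20 + 2·10; 2·25 + 2·20 + 7·10) = (235, 210, 160)
w3 = Kw2 = (2385, 2260, 2010)
Ratio at component: 2385 / 235 = 10.14894

λ ≈ 10.14894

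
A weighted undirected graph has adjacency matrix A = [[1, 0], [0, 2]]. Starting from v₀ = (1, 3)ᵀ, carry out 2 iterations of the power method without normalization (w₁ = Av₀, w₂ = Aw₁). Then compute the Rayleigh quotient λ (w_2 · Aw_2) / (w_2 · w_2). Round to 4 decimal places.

1.9931

w1 = Av₀ = (1, 6)
w2 = Aw1 = (1, 12)
Aw2 = (1, 24)
w2·Aw2 = 1·1 + 12·24 = 289; w2·w2 = 1·1 + 12·12 = 145
λ ≈ 289/145 = 1.9931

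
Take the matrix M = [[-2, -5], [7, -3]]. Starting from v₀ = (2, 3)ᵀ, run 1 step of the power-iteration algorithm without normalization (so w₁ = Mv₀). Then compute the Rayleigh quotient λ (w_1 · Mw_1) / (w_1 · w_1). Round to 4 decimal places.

-2.5570

w1 = Mv₀ = (-19, 5)
Mw1 = (13, -148)
w1·Mw1 = (-19)·13 + 5·(-148) = -987; w1·w1 = (-19)·(-19) + 5·5 = 386
λ ≈ -987/386 = -2.5570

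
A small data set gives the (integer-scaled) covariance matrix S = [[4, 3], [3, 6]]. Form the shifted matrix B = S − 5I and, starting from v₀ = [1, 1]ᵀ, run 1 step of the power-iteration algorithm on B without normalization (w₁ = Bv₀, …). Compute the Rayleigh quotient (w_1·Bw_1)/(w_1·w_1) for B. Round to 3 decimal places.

B = S − 5I has rows (-1, 3); (3, 1)
w1 = Bv₀ = ((-1)·1 + 3·1; 3·1 + 1·1) = (2, 4)
Bw1 = (10, 10)
w1·Bw1 = 60; w1·w1 = 20; μ ≈ 60/20 = 3.000

3.000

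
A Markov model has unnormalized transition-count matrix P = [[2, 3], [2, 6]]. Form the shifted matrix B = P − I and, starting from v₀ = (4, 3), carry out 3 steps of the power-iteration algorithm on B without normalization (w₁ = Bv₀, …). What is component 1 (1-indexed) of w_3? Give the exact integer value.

505

B = P − I has rows (1, 3); (2, 5)
w1 = Bv₀ = (1·4 + 3·3; 2·4 + 5·3) = (13, 23)
w2 = Bw1 = (1·13 + 3·23; 2·13 + 5·23) = (82, 141)
w3 = Bw2 = (505, 869)
Requested component of w3: 505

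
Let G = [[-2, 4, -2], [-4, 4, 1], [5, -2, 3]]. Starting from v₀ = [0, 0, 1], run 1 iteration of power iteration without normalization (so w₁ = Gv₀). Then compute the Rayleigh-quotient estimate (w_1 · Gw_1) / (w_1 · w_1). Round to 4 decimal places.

w1 = Gv₀ = ((-2)·0 + 4·0 + (-2)·1; (-4)·0 + 4·0 + 1·1; 5·0 + (-2)·0 + 3·1) = (-2, 1, 3)
Gw1 = (2, 15, -3)
w1·Gw1 = (-2)·2 + 1·15 + 3·(-3) = 2; w1·w1 = (-2)·(-2) + 1·1 + 3·3 = 14
λ ≈ 2/14 = 0.1429

0.1429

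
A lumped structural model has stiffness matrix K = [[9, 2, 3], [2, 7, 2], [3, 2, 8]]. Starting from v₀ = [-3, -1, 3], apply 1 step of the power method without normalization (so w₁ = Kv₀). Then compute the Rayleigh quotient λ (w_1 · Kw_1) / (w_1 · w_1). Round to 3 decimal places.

w1 = Kv₀ = (9·(-3) + 2·(-1) + 3·3; 2·(-3) + 7·(-1) + 2·3; 3·(-3) + 2·(-1) + 8·3) = (-20, -7, 13)
Kw1 = (-155, -63, 30)
w1·Kw1 = (-20)·(-155) + (-7)·(-63) + 13·30 = 3931; w1·w1 = (-20)·(-20) + (-7)·(-7) + 13·13 = 618
λ ≈ 3931/618 = 6.361

λ ≈ 6.361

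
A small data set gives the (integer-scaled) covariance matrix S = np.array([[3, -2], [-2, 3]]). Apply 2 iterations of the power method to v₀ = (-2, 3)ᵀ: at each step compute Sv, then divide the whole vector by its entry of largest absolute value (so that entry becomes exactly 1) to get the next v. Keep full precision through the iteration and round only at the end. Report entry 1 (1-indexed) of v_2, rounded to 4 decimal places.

-0.9841

Sv0 = (-12.00000, 13.00000); divide by 13.00000 → v1 = (-0.92308, 1.00000)
Sv1 = (-4.76923, 4.84615); divide by 4.84615 → v2 = (-0.98413, 1.00000)
Requested entry of v2: -62/63 = -0.9841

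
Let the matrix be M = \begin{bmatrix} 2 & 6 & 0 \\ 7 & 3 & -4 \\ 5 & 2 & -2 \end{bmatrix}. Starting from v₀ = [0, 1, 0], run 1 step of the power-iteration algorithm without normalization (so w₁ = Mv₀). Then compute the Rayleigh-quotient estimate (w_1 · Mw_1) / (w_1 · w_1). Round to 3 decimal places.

w1 = Mv₀ = (2·0 + 6·1 + 0·0; 7·0 + 3·1 + (-4)·0; 5·0 + 2·1 + (-2)·0) = (6, 3, 2)
Mw1 = (30, 43, 32)
w1·Mw1 = 6·30 + 3·43 + 2·32 = 373; w1·w1 = 6·6 + 3·3 + 2·2 = 49
λ ≈ 373/49 = 7.612

7.612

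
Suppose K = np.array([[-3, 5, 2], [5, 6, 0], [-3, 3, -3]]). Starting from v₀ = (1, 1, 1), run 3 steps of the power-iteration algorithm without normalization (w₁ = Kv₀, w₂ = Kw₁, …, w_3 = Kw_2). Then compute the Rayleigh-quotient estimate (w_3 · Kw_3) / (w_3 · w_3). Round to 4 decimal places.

λ ≈ 8.2451

w1 = Kv₀ = ((-3)·1 + 5·1 + 2·1; 5·1 + 6·1 + 0·1; (-3)·1 + 3·1 + (-3)·1) = (4, 11, -3)
w2 = Kw1 = ((-3)·4 + 5·11 + 2·(-3); 5·4 + 6·11 + 0·(-3); (-3)·4 + 3·11 + (-3)·(-3)) = (37, 86, 30)
w3 = Kw2 = (379, 701, 57)
Kw3 = (2482, 6101, 795)
w3·Kw3 = 379·2482 + 701·6101 + 57·795 = 5262794; w3·w3 = 379·379 + 701·701 + 57·57 = 638291
λ ≈ 5262794/638291 = 8.2451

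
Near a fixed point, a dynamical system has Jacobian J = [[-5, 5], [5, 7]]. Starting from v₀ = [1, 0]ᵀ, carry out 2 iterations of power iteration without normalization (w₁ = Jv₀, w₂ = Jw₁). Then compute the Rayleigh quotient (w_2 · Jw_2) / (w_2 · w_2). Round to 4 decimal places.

w1 = Jv₀ = ((-5)·1 + 5·0; 5·1 + 7·0) = (-5, 5)
w2 = Jw1 = ((-5)·(-5) + 5·5; 5·(-5) + 7·5) = (50, 10)
Jw2 = (-200, 320)
w2·Jw2 = 50·(-200) + 10·320 = -6800; w2·w2 = 50·50 + 10·10 = 2600
λ ≈ -6800/2600 = -2.6154

-2.6154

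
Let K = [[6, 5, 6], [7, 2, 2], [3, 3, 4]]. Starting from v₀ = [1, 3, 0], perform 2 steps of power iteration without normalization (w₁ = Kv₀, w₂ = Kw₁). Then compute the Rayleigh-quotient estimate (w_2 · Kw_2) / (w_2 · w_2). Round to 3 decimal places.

w1 = Kv₀ = (6·1 + 5·3 + 6·0; 7·1 + 2·3 + 2·0; 3·1 + 3·3 + 4·0) = (21, 13, 12)
w2 = Kw1 = (6·21 + 5·13 + 6·12; 7·21 + 2·13 + 2·12; 3·21 + 3·13 + 4·12) = (263, 197, 150)
Kw2 = (3463, 2535, 1980)
w2·Kw2 = 263·3463 + 197·2535 + 150·1980 = 1707164; w2·w2 = 263·263 + 197·197 + 150·150 = 130478
λ ≈ 1707164/130478 = 13.084

λ ≈ 13.084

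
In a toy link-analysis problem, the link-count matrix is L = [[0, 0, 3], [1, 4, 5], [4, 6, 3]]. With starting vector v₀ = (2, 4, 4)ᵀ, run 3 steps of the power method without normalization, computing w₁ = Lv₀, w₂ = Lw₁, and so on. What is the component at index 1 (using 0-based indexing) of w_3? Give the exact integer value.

w1 = Lv₀ = (12, 38, 44)
w2 = Lw1 = (132, 384, 408)
w3 = Lw2 = (1224, 3708, 4056)
The requested component of w3 is 3708.

3708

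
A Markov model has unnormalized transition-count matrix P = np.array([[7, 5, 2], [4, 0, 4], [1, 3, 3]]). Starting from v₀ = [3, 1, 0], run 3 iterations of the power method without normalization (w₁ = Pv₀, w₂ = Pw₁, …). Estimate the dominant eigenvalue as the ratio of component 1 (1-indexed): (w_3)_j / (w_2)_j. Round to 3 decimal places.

w1 = Pv₀ = (7·3 + 5·1 + 2·0; 4·3 + 0·1 + 4·0; 1·3 + 3·1 + 3·0) = (26, 12, 6)
w2 = Pw1 = (7·26 + 5·12 + 2·6; 4·26 + 0·12 + 4·6; 1·26 + 3·12 + 3·6) = (254, 128, 80)
w3 = Pw2 = (2578, 1336, 878)
Ratio at component: 2578 / 254 = 10.150

10.150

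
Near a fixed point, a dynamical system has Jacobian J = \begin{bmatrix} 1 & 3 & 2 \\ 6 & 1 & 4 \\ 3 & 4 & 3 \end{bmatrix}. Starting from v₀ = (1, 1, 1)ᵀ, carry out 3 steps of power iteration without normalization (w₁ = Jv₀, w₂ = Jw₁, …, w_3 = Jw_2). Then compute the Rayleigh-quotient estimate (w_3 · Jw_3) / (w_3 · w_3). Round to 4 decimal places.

w1 = Jv₀ = (1·1 + 3·1 + 2·1; 6·1 + 1·1 + 4·1; 3·1 + 4·1 + 3·1) = (6, 11, 10)
w2 = Jw1 = (1·6 + 3·11 + 2·10; 6·6 + 1·11 + 4·10; 3·6 + 4·11 + 3·10) = (59, 87, 92)
w3 = Jw2 = (504, 809, 801)
Jw3 = (4533, 7037, 7151)
w3·Jw3 = 504·4533 + 809·7037 + 801·7151 = 13705516; w3·w3 = 504·504 + 809·809 + 801·801 = 1550098
λ ≈ 13705516/1550098 = 8.8417

λ ≈ 8.8417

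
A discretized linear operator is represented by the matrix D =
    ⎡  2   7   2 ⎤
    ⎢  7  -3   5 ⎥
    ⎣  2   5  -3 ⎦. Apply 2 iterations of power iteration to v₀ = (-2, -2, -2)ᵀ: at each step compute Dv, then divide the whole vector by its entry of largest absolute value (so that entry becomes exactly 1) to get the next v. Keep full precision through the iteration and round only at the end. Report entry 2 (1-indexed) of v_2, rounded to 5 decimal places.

Dv0 = (-22.000000, -18.000000, -8.000000); divide by -22.000000 → v1 = (1.000000, 0.818182, 0.363636)
Dv1 = (8.454545, 6.363636, 5.000000); divide by 8.454545 → v2 = (1.000000, 0.752688, 0.591398)
Requested entry of v2: -140/-186 = 0.75269

0.75269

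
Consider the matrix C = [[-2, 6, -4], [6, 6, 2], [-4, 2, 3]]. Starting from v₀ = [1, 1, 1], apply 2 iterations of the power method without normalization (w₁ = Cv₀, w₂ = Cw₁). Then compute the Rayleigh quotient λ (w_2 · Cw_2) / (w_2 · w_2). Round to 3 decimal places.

λ ≈ 7.308

w1 = Cv₀ = (0, 14, 1)
w2 = Cw1 = (80, 86, 31)
Cw2 = (232, 1058, -55)
w2·Cw2 = 80·232 + 86·1058 + 31·(-55) = 107843; w2·w2 = 80·80 + 86·86 + 31·31 = 14757
λ ≈ 107843/14757 = 7.308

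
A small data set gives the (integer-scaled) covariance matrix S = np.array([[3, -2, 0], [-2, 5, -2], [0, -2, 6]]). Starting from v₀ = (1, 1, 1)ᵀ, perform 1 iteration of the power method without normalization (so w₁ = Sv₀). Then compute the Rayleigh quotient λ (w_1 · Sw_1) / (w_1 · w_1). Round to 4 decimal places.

w1 = Sv₀ = (3·1 + (-2)·1 + 0·1; (-2)·1 + 5·1 + (-2)·1; 0·1 + (-2)·1 + 6·1) = (1, 1, 4)
Sw1 = (1, -5, 22)
w1·Sw1 = 1·1 + 1·(-5) + 4·22 = 84; w1·w1 = 1·1 + 1·1 + 4·4 = 18
λ ≈ 84/18 = 4.6667

λ ≈ 4.6667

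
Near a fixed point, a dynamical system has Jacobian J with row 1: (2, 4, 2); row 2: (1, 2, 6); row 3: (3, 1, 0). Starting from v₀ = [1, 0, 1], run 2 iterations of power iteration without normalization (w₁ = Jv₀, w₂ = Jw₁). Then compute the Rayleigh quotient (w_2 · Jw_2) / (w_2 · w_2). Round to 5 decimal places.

w1 = Jv₀ = (2·1 + 4·0 + 2·1; 1·1 + 2·0 + 6·1; 3·1 + 1·0 + 0·1) = (4, 7, 3)
w2 = Jw1 = (2·4 + 4·7 + 2·3; 1·4 + 2·7 + 6·3; 3·4 + 1·7 + 0·3) = (42, 36, 19)
Jw2 = (266, 228, 162)
w2·Jw2 = 42·266 + 36·228 + 19·162 = 22458; w2·w2 = 42·42 + 36·36 + 19·19 = 3421
λ ≈ 22458/3421 = 6.56475

λ ≈ 6.56475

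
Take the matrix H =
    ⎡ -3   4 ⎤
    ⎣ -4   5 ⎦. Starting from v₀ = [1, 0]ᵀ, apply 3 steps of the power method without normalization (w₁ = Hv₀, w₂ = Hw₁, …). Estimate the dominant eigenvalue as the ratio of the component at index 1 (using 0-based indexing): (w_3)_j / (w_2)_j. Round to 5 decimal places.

w1 = Hv₀ = (-3, -4)
w2 = Hw1 = (-7, -8)
w3 = Hw2 = (-11, -12)
Ratio at component: -12 / -8 = 1.50000

1.50000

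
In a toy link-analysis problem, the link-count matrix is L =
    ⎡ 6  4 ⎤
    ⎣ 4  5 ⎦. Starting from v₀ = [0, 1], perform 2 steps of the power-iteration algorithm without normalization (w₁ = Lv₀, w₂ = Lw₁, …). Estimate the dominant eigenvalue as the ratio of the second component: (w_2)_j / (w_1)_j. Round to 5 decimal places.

λ ≈ 8.20000

w1 = Lv₀ = (6·0 + 4·1; 4·0 + 5·1) = (4, 5)
w2 = Lw1 = (6·4 + 4·5; 4·4 + 5·5) = (44, 41)
Ratio at component: 41 / 5 = 8.20000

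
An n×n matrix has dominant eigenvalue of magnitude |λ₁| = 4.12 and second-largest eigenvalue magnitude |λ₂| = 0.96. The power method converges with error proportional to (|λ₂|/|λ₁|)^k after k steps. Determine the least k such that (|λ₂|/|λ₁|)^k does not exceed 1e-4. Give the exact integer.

|λ₂/λ₁| = 0.96/4.12 = 0.23301
Need k ≥ ln(1e-4) / ln(0.23301) = -9.2103 / -1.4567 ≈ 6.323
Smallest integer k satisfying the bound: 7

7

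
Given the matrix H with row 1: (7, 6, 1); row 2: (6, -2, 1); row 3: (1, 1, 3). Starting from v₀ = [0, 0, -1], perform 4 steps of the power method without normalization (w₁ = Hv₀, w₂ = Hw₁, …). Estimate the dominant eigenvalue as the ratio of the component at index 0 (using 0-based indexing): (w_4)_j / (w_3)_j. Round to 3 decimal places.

10.721

w1 = Hv₀ = (7·0 + 6·0 + 1·(-1); 6·0 + (-2)·0 + 1·(-1); 1·0 + 1·0 + 3·(-1)) = (-1, -1, -3)
w2 = Hw1 = (7·(-1) + 6·(-1) + 1·(-3); 6·(-1) + (-2)·(-1) + 1·(-3); 1·(-1) + 1·(-1) + 3·(-3)) = (-16, -7, -11)
w3 = Hw2 = (-165, -93, -56)
w4 = Hw3 = (-1769, -860, -426)
Ratio at component: -1769 / -165 = 10.721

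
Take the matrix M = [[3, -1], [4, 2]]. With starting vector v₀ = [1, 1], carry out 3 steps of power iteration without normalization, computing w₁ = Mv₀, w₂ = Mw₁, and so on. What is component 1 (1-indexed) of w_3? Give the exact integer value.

w1 = Mv₀ = (2, 6)
w2 = Mw1 = (0, 20)
w3 = Mw2 = (-20, 40)
The requested component of w3 is -20.

-20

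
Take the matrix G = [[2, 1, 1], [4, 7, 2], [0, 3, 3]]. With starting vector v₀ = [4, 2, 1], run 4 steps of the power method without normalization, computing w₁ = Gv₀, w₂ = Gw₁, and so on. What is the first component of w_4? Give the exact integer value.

4797

w1 = Gv₀ = (2·4 + 1·2 + 1·1; 4·4 + 7·2 + 2·1; 0·4 + 3·2 + 3·1) = (11, 32, 9)
w2 = Gw1 = (2·11 + 1·32 + 1·9; 4·11 + 7·32 + 2·9; 0·11 + 3·32 + 3·9) = (63, 286, 123)
w3 = Gw2 = (535, 2500, 1227)
w4 = Gw3 = (4797, 22094, 11181)
The requested component of w4 is 4797.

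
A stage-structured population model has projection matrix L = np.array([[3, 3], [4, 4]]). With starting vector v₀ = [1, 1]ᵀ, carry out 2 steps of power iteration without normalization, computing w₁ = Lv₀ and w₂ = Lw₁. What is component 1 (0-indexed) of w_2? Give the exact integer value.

w1 = Lv₀ = (3·1 + 3·1; 4·1 + 4·1) = (6, 8)
w2 = Lw1 = (3·6 + 3·8; 4·6 + 4·8) = (42, 56)
The requested component of w2 is 56.

56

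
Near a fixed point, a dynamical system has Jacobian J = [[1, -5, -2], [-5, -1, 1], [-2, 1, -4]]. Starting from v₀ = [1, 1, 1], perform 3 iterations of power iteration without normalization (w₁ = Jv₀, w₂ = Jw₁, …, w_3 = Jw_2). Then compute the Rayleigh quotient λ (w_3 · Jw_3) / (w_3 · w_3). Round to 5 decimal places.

w1 = Jv₀ = (1·1 + (-5)·1 + (-2)·1; (-5)·1 + (-1)·1 + 1·1; (-2)·1 + 1·1 + (-4)·1) = (-6, -5, -5)
w2 = Jw1 = (1·(-6) + (-5)·(-5) + (-2)·(-5); (-5)·(-6) + (-1)·(-5) + 1·(-5); (-2)·(-6) + 1·(-5) + (-4)·(-5)) = (29, 30, 27)
w3 = Jw2 = (-175, -148, -136)
Jw3 = (837, 887, 746)
w3·Jw3 = (-175)·837 + (-148)·887 + (-136)·746 = -379207; w3·w3 = (-175)·(-175) + (-148)·(-148) + (-136)·(-136) = 71025
λ ≈ -379207/71025 = -5.33906

-5.33906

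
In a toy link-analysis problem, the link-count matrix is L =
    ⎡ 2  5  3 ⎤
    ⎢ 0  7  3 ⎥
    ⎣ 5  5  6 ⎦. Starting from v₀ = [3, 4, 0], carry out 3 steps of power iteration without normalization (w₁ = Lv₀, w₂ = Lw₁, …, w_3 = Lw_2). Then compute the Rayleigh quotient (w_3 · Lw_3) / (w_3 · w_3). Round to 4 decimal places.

λ ≈ 12.0106

w1 = Lv₀ = (2·3 + 5·4 + 3·0; 0·3 + 7·4 + 3·0; 5·3 + 5·4 + 6·0) = (26, 28, 35)
w2 = Lw1 = (2·26 + 5·28 + 3·35; 0·26 + 7·28 + 3·35; 5·26 + 5·28 + 6·35) = (297, 301, 480)
w3 = Lw2 = (3539, 3547, 5870)
Lw3 = (42423, 42439, 70650)
w3·Lw3 = 3539·42423 + 3547·42439 + 5870·70650 = 715381630; w3·w3 = 3539·3539 + 3547·3547 + 5870·5870 = 59562630
λ ≈ 715381630/59562630 = 12.0106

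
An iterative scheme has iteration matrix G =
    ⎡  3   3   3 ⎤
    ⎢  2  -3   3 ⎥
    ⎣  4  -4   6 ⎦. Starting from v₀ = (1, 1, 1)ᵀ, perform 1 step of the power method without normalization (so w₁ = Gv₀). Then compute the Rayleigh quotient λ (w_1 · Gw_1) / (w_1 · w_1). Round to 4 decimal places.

w1 = Gv₀ = (9, 2, 6)
Gw1 = (51, 30, 64)
w1·Gw1 = 9·51 + 2·30 + 6·64 = 903; w1·w1 = 9·9 + 2·2 + 6·6 = 121
λ ≈ 903/121 = 7.4628

λ ≈ 7.4628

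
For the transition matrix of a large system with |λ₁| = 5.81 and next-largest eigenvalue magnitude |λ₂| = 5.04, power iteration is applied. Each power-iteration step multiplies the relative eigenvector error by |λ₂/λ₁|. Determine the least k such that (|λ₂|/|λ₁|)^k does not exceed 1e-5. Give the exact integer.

|λ₂/λ₁| = 5.04/5.81 = 0.86747
Need k ≥ ln(1e-5) / ln(0.86747) = -11.5129 / -0.1422 ≈ 80.977
Smallest integer k satisfying the bound: 81

81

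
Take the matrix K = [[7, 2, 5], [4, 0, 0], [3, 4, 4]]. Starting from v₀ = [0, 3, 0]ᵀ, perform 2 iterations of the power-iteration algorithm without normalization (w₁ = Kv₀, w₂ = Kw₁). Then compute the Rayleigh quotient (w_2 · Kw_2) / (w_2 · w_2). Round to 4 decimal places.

λ ≈ 10.7676

w1 = Kv₀ = (7·0 + 2·3 + 5·0; 4·0 + 0·3 + 0·0; 3·0 + 4·3 + 4·0) = (6, 0, 12)
w2 = Kw1 = (7·6 + 2·0 + 5·12; 4·6 + 0·0 + 0·12; 3·6 + 4·0 + 4·12) = (102, 24, 66)
Kw2 = (1092, 408, 666)
w2·Kw2 = 102·1092 + 24·408 + 66·666 = 165132; w2·w2 = 102·102 + 24·24 + 66·66 = 15336
λ ≈ 165132/15336 = 10.7676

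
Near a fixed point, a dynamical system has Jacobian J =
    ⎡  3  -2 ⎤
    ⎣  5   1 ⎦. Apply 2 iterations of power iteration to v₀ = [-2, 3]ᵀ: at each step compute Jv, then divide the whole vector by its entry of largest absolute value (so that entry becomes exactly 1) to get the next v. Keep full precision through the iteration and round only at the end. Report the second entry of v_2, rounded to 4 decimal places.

Jv0 = (-12.00000, -7.00000); divide by -12.00000 → v1 = (1.00000, 0.58333)
Jv1 = (1.83333, 5.58333); divide by 5.58333 → v2 = (0.32836, 1.00000)
Requested entry of v2: -67/-67 = 1.0000

1.0000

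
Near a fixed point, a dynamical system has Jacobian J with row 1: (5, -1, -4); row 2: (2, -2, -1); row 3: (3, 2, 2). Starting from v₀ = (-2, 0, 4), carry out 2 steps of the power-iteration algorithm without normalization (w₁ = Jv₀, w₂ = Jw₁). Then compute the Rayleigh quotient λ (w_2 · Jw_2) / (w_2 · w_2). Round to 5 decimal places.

w1 = Jv₀ = (-26, -8, 2)
w2 = Jw1 = (-130, -38, -90)
Jw2 = (-252, -94, -646)
w2·Jw2 = (-130)·(-252) + (-38)·(-94) + (-90)·(-646) = 94472; w2·w2 = (-130)·(-130) + (-38)·(-38) + (-90)·(-90) = 26444
λ ≈ 94472/26444 = 3.57253

λ ≈ 3.57253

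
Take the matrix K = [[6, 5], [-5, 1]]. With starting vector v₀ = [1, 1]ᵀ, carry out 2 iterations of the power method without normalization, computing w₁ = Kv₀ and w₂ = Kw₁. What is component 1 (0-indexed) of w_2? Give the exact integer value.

w1 = Kv₀ = (11, -4)
w2 = Kw1 = (46, -59)
The requested component of w2 is -59.

-59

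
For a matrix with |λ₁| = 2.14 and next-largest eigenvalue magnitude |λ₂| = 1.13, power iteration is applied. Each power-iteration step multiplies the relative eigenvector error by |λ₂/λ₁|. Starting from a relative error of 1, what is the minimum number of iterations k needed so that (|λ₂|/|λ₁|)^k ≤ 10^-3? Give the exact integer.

11

|λ₂/λ₁| = 1.13/2.14 = 0.52804
Need k ≥ ln(10^-3) / ln(0.52804) = -6.9078 / -0.6386 ≈ 10.817
Smallest integer k satisfying the bound: 11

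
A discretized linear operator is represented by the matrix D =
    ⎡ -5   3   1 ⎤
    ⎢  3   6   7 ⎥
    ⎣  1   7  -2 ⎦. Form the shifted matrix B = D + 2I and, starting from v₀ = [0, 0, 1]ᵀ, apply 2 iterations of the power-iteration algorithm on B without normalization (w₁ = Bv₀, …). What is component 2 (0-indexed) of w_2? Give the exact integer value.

B = D + 2I has rows (-3, 3, 1); (3, 8, 7); (1, 7, 0)
w1 = Bv₀ = (1, 7, 0)
w2 = Bw1 = (18, 59, 50)
Requested component of w2: 50

50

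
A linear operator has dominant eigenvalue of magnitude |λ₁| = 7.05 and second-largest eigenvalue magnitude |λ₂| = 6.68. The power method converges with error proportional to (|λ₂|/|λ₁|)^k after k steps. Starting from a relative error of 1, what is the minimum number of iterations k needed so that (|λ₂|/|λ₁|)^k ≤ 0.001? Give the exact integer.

|λ₂/λ₁| = 6.68/7.05 = 0.94752
Need k ≥ ln(0.001) / ln(0.94752) = -6.9078 / -0.0539 ≈ 128.136
Smallest integer k satisfying the bound: 129

129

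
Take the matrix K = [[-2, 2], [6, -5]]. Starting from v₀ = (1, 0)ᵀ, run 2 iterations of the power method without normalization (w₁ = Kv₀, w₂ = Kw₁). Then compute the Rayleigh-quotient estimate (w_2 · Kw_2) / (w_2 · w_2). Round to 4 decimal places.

λ ≈ -7.2812

w1 = Kv₀ = ((-2)·1 + 2·0; 6·1 + (-5)·0) = (-2, 6)
w2 = Kw1 = ((-2)·(-2) + 2·6; 6·(-2) + (-5)·6) = (16, -42)
Kw2 = (-116, 306)
w2·Kw2 = 16·(-116) + (-42)·306 = -14708; w2·w2 = 16·16 + (-42)·(-42) = 2020
λ ≈ -14708/2020 = -7.2812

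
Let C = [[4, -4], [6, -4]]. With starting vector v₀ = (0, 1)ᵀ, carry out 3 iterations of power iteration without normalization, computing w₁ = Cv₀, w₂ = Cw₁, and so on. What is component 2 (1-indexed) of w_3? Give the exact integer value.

32

w1 = Cv₀ = (-4, -4)
w2 = Cw1 = (0, -8)
w3 = Cw2 = (32, 32)
The requested component of w3 is 32.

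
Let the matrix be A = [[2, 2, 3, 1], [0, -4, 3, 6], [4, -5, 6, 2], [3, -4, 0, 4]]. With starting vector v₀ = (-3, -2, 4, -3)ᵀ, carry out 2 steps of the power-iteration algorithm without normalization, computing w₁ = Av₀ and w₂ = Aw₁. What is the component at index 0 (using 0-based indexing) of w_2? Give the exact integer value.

37

w1 = Av₀ = (2·(-3) + 2·(-2) + 3·4 + 1·(-3); 0·(-3) + (-4)·(-2) + 3·4 + 6·(-3); 4·(-3) + (-5)·(-2) + 6·4 + 2·(-3); 3·(-3) + (-4)·(-2) + 0·4 + 4·(-3)) = (-1, 2, 16, -13)
w2 = Aw1 = (2·(-1) + 2·2 + 3·16 + 1·(-13); 0·(-1) + (-4)·2 + 3·16 + 6·(-13); 4·(-1) + (-5)·2 + 6·16 + 2·(-13); 3·(-1) + (-4)·2 + 0·16 + 4·(-13)) = (37, -38, 56, -63)
The requested component of w2 is 37.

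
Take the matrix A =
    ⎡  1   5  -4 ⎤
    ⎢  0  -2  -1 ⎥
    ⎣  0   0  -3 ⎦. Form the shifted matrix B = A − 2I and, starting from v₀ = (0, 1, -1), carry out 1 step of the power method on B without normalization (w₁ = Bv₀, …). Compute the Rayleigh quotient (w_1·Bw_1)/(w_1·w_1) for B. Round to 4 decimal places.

B = A − 2I has rows (-1, 5, -4); (0, -4, -1); (0, 0, -5)
w1 = Bv₀ = (9, -3, 5)
Bw1 = (-44, 7, -25)
w1·Bw1 = -542; w1·w1 = 115; μ ≈ -542/115 = -4.7130

μ ≈ -4.7130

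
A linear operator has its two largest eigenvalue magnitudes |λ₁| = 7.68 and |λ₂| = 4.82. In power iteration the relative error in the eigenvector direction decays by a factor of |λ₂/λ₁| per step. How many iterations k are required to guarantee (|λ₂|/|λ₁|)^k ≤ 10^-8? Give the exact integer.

|λ₂/λ₁| = 4.82/7.68 = 0.62760
Need k ≥ ln(10^-8) / ln(0.62760) = -18.4207 / -0.4658 ≈ 39.542
Smallest integer k satisfying the bound: 40

40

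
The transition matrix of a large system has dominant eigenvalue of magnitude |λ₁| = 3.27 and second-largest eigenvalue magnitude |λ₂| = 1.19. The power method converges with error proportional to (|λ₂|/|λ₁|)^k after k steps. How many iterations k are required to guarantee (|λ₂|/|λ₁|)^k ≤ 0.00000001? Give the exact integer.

19

|λ₂/λ₁| = 1.19/3.27 = 0.36391
Need k ≥ ln(0.00000001) / ln(0.36391) = -18.4207 / -1.0108 ≈ 18.223
Smallest integer k satisfying the bound: 19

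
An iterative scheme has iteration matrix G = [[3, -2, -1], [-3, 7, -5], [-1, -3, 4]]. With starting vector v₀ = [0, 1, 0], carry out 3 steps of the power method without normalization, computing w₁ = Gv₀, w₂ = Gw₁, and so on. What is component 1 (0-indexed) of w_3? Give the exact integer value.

w1 = Gv₀ = (-2, 7, -3)
w2 = Gw1 = (-17, 70, -31)
w3 = Gw2 = (-160, 696, -317)
The requested component of w3 is 696.

696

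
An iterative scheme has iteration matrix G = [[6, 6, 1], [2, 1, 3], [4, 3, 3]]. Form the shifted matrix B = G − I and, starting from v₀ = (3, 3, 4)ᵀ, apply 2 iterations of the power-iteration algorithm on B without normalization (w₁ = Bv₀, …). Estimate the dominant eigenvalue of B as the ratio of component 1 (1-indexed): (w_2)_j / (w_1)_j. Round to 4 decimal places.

8.7027

B = G − I has rows (5, 6, 1); (2, 0, 3); (4, 3, 2)
w1 = Bv₀ = (37, 18, 29)
w2 = Bw1 = (322, 161, 260)
Ratio: 322/37 = 8.7027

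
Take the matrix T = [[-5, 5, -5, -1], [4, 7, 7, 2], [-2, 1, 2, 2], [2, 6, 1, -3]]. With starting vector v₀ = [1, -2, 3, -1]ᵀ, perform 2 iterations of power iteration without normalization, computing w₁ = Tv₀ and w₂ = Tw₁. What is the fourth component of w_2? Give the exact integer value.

w1 = Tv₀ = (-29, 9, 0, -4)
w2 = Tw1 = (194, -61, 59, 8)
The requested component of w2 is 8.

8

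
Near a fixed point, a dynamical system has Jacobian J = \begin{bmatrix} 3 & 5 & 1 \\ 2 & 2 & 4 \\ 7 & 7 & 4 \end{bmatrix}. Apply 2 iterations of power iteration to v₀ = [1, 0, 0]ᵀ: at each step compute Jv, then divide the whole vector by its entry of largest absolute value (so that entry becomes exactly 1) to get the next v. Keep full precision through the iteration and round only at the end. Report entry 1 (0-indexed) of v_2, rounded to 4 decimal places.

0.6032

Jv0 = (3.00000, 2.00000, 7.00000); divide by 7.00000 → v1 = (0.42857, 0.28571, 1.00000)
Jv1 = (3.71429, 5.42857, 9.00000); divide by 9.00000 → v2 = (0.41270, 0.60317, 1.00000)
Requested entry of v2: 38/63 = 0.6032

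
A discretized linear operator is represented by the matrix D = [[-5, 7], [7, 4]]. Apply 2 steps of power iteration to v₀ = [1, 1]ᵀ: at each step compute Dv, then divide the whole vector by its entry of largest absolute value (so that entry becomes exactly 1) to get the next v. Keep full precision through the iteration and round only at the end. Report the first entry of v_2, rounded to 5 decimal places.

Dv0 = (2.000000, 11.000000); divide by 11.000000 → v1 = (0.181818, 1.000000)
Dv1 = (6.090909, 5.272727); divide by 6.090909 → v2 = (1.000000, 0.865672)
Requested entry of v2: 67/67 = 1.00000

1.00000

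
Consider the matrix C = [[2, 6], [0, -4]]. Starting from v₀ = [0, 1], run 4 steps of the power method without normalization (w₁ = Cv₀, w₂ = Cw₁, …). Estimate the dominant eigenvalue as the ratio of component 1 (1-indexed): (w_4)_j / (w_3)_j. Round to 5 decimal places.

w1 = Cv₀ = (2·0 + 6·1; 0·0 + (-4)·1) = (6, -4)
w2 = Cw1 = (2·6 + 6·(-4); 0·6 + (-4)·(-4)) = (-12, 16)
w3 = Cw2 = (72, -64)
w4 = Cw3 = (-240, 256)
Ratio at component: -240 / 72 = -3.33333

λ ≈ -3.33333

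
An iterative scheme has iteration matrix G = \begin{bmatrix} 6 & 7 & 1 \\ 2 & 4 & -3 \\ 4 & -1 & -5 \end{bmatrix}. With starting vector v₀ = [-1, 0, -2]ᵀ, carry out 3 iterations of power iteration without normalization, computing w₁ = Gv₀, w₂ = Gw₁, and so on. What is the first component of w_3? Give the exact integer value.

w1 = Gv₀ = (-8, 4, 6)
w2 = Gw1 = (-14, -18, -66)
w3 = Gw2 = (-276, 98, 292)
The requested component of w3 is -276.

-276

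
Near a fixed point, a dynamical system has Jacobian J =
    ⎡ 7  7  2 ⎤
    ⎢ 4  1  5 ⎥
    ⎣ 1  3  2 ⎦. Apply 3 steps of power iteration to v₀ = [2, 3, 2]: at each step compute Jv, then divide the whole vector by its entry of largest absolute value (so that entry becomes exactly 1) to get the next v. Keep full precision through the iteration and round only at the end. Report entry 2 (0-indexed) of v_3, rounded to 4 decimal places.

Jv0 = (39.00000, 21.00000, 15.00000); divide by 39.00000 → v1 = (1.00000, 0.53846, 0.38462)
Jv1 = (11.53846, 6.46154, 3.38462); divide by 11.53846 → v2 = (1.00000, 0.56000, 0.29333)
Jv2 = (11.50667, 6.02667, 3.26667); divide by 11.50667 → v3 = (1.00000, 0.52375, 0.28389)
Requested entry of v3: 1470/5178 = 0.2839

0.2839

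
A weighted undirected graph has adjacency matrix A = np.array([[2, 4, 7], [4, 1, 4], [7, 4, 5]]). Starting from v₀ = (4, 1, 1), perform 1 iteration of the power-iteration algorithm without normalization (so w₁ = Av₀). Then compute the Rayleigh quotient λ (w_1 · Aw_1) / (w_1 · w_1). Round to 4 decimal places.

w1 = Av₀ = (19, 21, 37)
Aw1 = (381, 245, 402)
w1·Aw1 = 19·381 + 21·245 + 37·402 = 27258; w1·w1 = 19·19 + 21·21 + 37·37 = 2171
λ ≈ 27258/2171 = 12.5555

12.5555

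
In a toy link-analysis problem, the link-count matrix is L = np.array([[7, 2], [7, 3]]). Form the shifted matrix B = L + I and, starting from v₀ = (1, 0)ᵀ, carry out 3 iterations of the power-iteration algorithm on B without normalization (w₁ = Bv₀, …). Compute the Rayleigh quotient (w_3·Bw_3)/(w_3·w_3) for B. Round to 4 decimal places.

B = L + I has rows (8, 2); (7, 4)
w1 = Bv₀ = (8·1 + 2·0; 7·1 + 4·0) = (8, 7)
w2 = Bw1 = (8·8 + 2·7; 7·8 + 4·7) = (78, 84)
w3 = Bw2 = (792, 882)
Bw3 = (8100, 9072)
w3·Bw3 = 14416704; w3·w3 = 1405188; μ ≈ 14416704/1405188 = 10.2596

μ ≈ 10.2596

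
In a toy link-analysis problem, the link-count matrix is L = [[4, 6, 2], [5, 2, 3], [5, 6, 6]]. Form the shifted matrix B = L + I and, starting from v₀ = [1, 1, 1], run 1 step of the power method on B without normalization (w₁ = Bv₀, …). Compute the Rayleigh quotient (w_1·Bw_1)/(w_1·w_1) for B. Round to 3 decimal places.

B = L + I has rows (5, 6, 2); (5, 3, 3); (5, 6, 7)
w1 = Bv₀ = (5·1 + 6·1 + 2·1; 5·1 + 3·1 + 3·1; 5·1 + 6·1 + 7·1) = (13, 11, 18)
Bw1 = (167, 152, 257)
w1·Bw1 = 8469; w1·w1 = 614; μ ≈ 8469/614 = 13.793

13.793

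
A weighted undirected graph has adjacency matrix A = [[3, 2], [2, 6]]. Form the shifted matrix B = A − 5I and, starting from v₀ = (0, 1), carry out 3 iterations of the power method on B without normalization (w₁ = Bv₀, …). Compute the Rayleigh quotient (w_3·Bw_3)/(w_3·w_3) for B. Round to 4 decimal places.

B = A − 5I has rows (-2, 2); (2, 1)
w1 = Bv₀ = ((-2)·0 + 2·1; 2·0 + 1·1) = (2, 1)
w2 = Bw1 = ((-2)·2 + 2·1; 2·2 + 1·1) = (-2, 5)
w3 = Bw2 = (14, 1)
Bw3 = (-26, 29)
w3·Bw3 = -335; w3·w3 = 197; μ ≈ -335/197 = -1.7005

-1.7005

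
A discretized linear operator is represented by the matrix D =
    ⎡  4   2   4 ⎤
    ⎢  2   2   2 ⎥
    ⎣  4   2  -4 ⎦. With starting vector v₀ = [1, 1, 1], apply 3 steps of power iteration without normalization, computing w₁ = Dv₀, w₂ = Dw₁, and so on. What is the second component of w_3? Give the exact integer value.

w1 = Dv₀ = (10, 6, 2)
w2 = Dw1 = (60, 36, 44)
w3 = Dw2 = (488, 280, 136)
The requested component of w3 is 280.

280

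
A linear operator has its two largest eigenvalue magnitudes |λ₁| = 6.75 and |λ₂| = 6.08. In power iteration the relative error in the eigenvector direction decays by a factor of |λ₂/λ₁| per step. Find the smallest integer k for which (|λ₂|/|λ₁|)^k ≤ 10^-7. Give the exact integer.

155

|λ₂/λ₁| = 6.08/6.75 = 0.90074
Need k ≥ ln(10^-7) / ln(0.90074) = -16.1181 / -0.1045 ≈ 154.184
Smallest integer k satisfying the bound: 155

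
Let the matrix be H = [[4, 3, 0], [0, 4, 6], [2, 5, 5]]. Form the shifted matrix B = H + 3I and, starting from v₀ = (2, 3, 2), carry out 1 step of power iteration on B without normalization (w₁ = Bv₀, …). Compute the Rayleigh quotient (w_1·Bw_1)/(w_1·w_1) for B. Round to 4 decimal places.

B = H + 3I has rows (7, 3, 0); (0, 7, 6); (2, 5, 8)
w1 = Bv₀ = (7·2 + 3·3 + 0·2; 0·2 + 7·3 + 6·2; 2·2 + 5·3 + 8·2) = (23, 33, 35)
Bw1 = (260, 441, 491)
w1·Bw1 = 37718; w1·w1 = 2843; μ ≈ 37718/2843 = 13.2670

μ ≈ 13.2670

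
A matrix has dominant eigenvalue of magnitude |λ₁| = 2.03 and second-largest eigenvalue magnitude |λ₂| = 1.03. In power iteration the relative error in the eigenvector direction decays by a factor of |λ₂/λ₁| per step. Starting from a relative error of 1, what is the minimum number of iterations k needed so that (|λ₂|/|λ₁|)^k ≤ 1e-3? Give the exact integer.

|λ₂/λ₁| = 1.03/2.03 = 0.50739
Need k ≥ ln(1e-3) / ln(0.50739) = -6.9078 / -0.6785 ≈ 10.181
Smallest integer k satisfying the bound: 11

11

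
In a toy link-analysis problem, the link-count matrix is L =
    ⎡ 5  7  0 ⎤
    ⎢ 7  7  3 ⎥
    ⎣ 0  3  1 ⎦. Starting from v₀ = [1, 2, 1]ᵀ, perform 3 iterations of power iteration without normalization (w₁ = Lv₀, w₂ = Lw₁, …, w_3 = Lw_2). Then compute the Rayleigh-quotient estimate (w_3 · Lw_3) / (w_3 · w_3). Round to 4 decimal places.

w1 = Lv₀ = (5·1 + 7·2 + 0·1; 7·1 + 7·2 + 3·1; 0·1 + 3·2 + 1·1) = (19, 24, 7)
w2 = Lw1 = (5·19 + 7·24 + 0·7; 7·19 + 7·24 + 3·7; 0·19 + 3·24 + 1·7) = (263, 322, 79)
w3 = Lw2 = (3569, 4332, 1045)
Lw3 = (48169, 58442, 14041)
w3·Lw3 = 3569·48169 + 4332·58442 + 1045·14041 = 439758750; w3·w3 = 3569·3569 + 4332·4332 + 1045·1045 = 32596010
λ ≈ 439758750/32596010 = 13.4912

λ ≈ 13.4912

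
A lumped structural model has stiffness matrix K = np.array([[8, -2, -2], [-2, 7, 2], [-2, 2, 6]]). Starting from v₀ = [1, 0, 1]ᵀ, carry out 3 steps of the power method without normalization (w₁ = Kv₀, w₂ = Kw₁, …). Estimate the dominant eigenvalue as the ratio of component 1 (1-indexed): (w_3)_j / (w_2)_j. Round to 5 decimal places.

w1 = Kv₀ = (8·1 + (-2)·0 + (-2)·1; (-2)·1 + 7·0 + 2·1; (-2)·1 + 2·0 + 6·1) = (6, 0, 4)
w2 = Kw1 = (8·6 + (-2)·0 + (-2)·4; (-2)·6 + 7·0 + 2·4; (-2)·6 + 2·0 + 6·4) = (40, -4, 12)
w3 = Kw2 = (304, -84, -16)
Ratio at component: 304 / 40 = 7.60000

7.60000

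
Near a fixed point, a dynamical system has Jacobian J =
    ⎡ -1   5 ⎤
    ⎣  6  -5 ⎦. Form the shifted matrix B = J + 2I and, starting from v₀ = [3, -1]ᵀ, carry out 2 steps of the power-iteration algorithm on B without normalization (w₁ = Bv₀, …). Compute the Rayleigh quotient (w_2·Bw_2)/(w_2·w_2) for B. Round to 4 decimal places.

B = J + 2I has rows (1, 5); (6, -3)
w1 = Bv₀ = (1·3 + 5·(-1); 6·3 + (-3)·(-1)) = (-2, 21)
w2 = Bw1 = (1·(-2) + 5·21; 6·(-2) + (-3)·21) = (103, -75)
Bw2 = (-272, 843)
w2·Bw2 = -91241; w2·w2 = 16234; μ ≈ -91241/16234 = -5.6204

μ ≈ -5.6204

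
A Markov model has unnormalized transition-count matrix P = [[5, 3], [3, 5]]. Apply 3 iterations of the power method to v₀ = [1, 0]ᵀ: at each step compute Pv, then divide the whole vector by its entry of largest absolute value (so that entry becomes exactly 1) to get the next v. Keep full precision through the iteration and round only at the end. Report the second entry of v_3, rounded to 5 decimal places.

Pv0 = (5.000000, 3.000000); divide by 5.000000 → v1 = (1.000000, 0.600000)
Pv1 = (6.800000, 6.000000); divide by 6.800000 → v2 = (1.000000, 0.882353)
Pv2 = (7.647059, 7.411765); divide by 7.647059 → v3 = (1.000000, 0.969231)
Requested entry of v3: 252/260 = 0.96923

0.96923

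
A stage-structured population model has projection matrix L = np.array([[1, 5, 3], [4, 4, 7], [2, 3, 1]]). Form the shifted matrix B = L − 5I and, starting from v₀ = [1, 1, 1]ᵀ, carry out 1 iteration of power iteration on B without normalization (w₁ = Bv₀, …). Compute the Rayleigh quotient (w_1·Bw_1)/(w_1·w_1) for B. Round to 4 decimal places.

μ ≈ 2.6667

B = L − 5I has rows (-4, 5, 3); (4, -1, 7); (2, 3, -4)
w1 = Bv₀ = ((-4)·1 + 5·1 + 3·1; 4·1 + (-1)·1 + 7·1; 2·1 + 3·1 + (-4)·1) = (4, 10, 1)
Bw1 = (37, 13, 34)
w1·Bw1 = 312; w1·w1 = 117; μ ≈ 312/117 = 2.6667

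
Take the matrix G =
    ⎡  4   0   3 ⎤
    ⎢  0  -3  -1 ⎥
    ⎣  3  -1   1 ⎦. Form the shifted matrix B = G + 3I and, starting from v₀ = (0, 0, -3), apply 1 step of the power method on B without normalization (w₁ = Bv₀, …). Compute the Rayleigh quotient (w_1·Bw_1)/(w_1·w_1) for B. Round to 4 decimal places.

B = G + 3I has rows (7, 0, 3); (0, 0, -1); (3, -1, 4)
w1 = Bv₀ = (7·0 + 0·0 + 3·(-3); 0·0 + 0·0 + (-1)·(-3); 3·0 + (-1)·0 + 4·(-3)) = (-9, 3, -12)
Bw1 = (-99, 12, -78)
w1·Bw1 = 1863; w1·w1 = 234; μ ≈ 1863/234 = 7.9615

7.9615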